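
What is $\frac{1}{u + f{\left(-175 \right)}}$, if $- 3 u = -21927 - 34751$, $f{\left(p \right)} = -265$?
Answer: $\frac{3}{55883} \approx 5.3684 \cdot 10^{-5}$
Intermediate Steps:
$u = \frac{56678}{3}$ ($u = - \frac{-21927 - 34751}{3} = \left(- \frac{1}{3}\right) \left(-56678\right) = \frac{56678}{3} \approx 18893.0$)
$\frac{1}{u + f{\left(-175 \right)}} = \frac{1}{\frac{56678}{3} - 265} = \frac{1}{\frac{55883}{3}} = \frac{3}{55883}$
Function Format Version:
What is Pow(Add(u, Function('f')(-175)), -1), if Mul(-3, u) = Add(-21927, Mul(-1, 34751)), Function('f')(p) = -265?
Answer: Rational(3, 55883) ≈ 5.3684e-5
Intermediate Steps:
u = Rational(56678, 3) (u = Mul(Rational(-1, 3), Add(-21927, Mul(-1, 34751))) = Mul(Rational(-1, 3), Add(-21927, -34751)) = Mul(Rational(-1, 3), -56678) = Rational(56678, 3) ≈ 18893.)
Pow(Add(u, Function('f')(-175)), -1) = Pow(Add(Rational(56678, 3), -265), -1) = Pow(Rational(55883, 3), -1) = Rational(3, 55883)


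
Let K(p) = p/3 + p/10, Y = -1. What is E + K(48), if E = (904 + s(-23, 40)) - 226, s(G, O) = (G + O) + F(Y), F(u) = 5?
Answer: 3604/5 ≈ 720.80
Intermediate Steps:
K(p) = 13*p/30 (K(p) = p*(⅓) + p*(⅒) = p/3 + p/10 = 13*p/30)
s(G, O) = 5 + G + O (s(G, O) = (G + O) + 5 = 5 + G + O)
E = 700 (E = (904 + (5 - 23 + 40)) - 226 = (904 + 22) - 226 = 926 - 226 = 700)
E + K(48) = 700 + (13/30)*48 = 700 + 104/5 = 3604/5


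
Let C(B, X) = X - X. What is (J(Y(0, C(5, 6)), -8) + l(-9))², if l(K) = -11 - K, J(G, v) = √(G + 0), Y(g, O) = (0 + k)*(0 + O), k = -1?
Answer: 4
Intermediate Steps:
C(B, X) = 0
Y(g, O) = -O (Y(g, O) = (0 - 1)*(0 + O) = -O)
J(G, v) = √G
(J(Y(0, C(5, 6)), -8) + l(-9))² = (√(-1*0) + (-11 - 1*(-9)))² = (√0 + (-11 + 9))² = (0 - 2)² = (-2)² = 4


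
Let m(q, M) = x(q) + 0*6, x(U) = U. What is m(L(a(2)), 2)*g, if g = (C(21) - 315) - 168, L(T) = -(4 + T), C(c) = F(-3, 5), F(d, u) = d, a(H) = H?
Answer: 2916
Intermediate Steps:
C(c) = -3
L(T) = -4 - T
m(q, M) = q (m(q, M) = q + 0*6 = q + 0 = q)
g = -486 (g = (-3 - 315) - 168 = -318 - 168 = -486)
m(L(a(2)), 2)*g = (-4 - 1*2)*(-486) = (-4 - 2)*(-486) = -6*(-486) = 2916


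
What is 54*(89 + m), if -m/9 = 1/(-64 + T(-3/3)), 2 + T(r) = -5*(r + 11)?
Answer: 278991/58 ≈ 4810.2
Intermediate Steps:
T(r) = -57 - 5*r (T(r) = -2 - 5*(r + 11) = -2 - 5*(11 + r) = -2 + (-55 - 5*r) = -57 - 5*r)
m = 9/116 (m = -9/(-64 + (-57 - (-15)/3)) = -9/(-64 + (-57 - 5*(-1))) = -9/(-64 + (-57 + 5)) = -9/(-64 - 52) = -9/(-116) = -9*(-1/116) = 9/116 ≈ 0.077586)
54*(89 + m) = 54*(89 + 9/116) = 54*(10333/116) = 278991/58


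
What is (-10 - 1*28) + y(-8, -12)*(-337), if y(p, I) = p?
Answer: 2658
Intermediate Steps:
(-10 - 1*28) + y(-8, -12)*(-337) = (-10 - 1*28) - 8*(-337) = (-10 - 28) + 2696 = -38 + 2696 = 2658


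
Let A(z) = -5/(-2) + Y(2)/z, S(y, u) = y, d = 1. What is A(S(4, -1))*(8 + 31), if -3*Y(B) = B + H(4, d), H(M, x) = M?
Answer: 78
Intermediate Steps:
Y(B) = -4/3 - B/3 (Y(B) = -(B + 4)/3 = -(4 + B)/3 = -4/3 - B/3)
A(z) = 5/2 - 2/z (A(z) = -5/(-2) + (-4/3 - ⅓*2)/z = -5*(-½) + (-4/3 - ⅔)/z = 5/2 - 2/z)
A(S(4, -1))*(8 + 31) = (5/2 - 2/4)*(8 + 31) = (5/2 - 2*¼)*39 = (5/2 - ½)*39 = 2*39 = 78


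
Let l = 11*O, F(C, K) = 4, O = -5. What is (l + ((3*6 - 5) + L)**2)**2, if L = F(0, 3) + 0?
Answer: 54756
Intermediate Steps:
L = 4 (L = 4 + 0 = 4)
l = -55 (l = 11*(-5) = -55)
(l + ((3*6 - 5) + L)**2)**2 = (-55 + ((3*6 - 5) + 4)**2)**2 = (-55 + ((18 - 5) + 4)**2)**2 = (-55 + (13 + 4)**2)**2 = (-55 + 17**2)**2 = (-55 + 289)**2 = 234**2 = 54756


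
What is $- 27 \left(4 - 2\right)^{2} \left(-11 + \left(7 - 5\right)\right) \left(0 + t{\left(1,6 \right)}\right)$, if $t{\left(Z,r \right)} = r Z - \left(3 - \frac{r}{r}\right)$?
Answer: $3888$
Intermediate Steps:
$t{\left(Z,r \right)} = -2 + Z r$ ($t{\left(Z,r \right)} = Z r + \left(-3 + 1\right) = Z r - 2 = -2 + Z r$)
$- 27 \left(4 - 2\right)^{2} \left(-11 + \left(7 - 5\right)\right) \left(0 + t{\left(1,6 \right)}\right) = - 27 \left(4 - 2\right)^{2} \left(-11 + \left(7 - 5\right)\right) \left(0 + \left(-2 + 1 \cdot 6\right)\right) = - 27 \cdot 2^{2} \left(-11 + \left(7 - 5\right)\right) \left(0 + \left(-2 + 6\right)\right) = \left(-27\right) 4 \left(-11 + 2\right) \left(0 + 4\right) = - 108 \left(\left(-9\right) 4\right) = \left(-108\right) \left(-36\right) = 3888$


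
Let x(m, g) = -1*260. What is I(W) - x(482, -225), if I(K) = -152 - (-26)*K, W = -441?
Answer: -11358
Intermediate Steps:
x(m, g) = -260
I(K) = -152 + 26*K
I(W) - x(482, -225) = (-152 + 26*(-441)) - 1*(-260) = (-152 - 11466) + 260 = -11618 + 260 = -11358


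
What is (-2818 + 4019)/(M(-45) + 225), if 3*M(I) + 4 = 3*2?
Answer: 3603/677 ≈ 5.3220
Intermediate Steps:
M(I) = ⅔ (M(I) = -4/3 + (3*2)/3 = -4/3 + (⅓)*6 = -4/3 + 2 = ⅔)
(-2818 + 4019)/(M(-45) + 225) = (-2818 + 4019)/(⅔ + 225) = 1201/(677/3) = 1201*(3/677) = 3603/677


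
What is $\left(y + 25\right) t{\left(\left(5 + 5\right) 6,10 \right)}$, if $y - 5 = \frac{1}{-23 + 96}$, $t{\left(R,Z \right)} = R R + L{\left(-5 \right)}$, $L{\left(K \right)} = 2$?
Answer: $\frac{7891982}{73} \approx 1.0811 \cdot 10^{5}$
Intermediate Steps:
$t{\left(R,Z \right)} = 2 + R^{2}$ ($t{\left(R,Z \right)} = R R + 2 = R^{2} + 2 = 2 + R^{2}$)
$y = \frac{366}{73}$ ($y = 5 + \frac{1}{-23 + 96} = 5 + \frac{1}{73} = \frac{366}{73} \approx 5.0137$)
$\left(y + 25\right) t{\left(\left(5 + 5\right) 6,10 \right)} = \left(\frac{366}{73} + 25\right) \left(2 + \left(\left(5 + 5\right) 6\right)^{2}\right) = \frac{2191 \left(2 + \left(10 \cdot 6\right)^{2}\right)}{73} = \frac{2191 \left(2 + 60^{2}\right)}{73} = \frac{2191 \left(2 + 3600\right)}{73} = \frac{2191}{73} \cdot 3602 = \frac{7891982}{73}$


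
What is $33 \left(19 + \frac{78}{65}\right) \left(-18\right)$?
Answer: $- \frac{59994}{5} \approx -11999.0$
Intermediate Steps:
$33 \left(19 + \frac{78}{65}\right) \left(-18\right) = 33 \left(19 + 78 \cdot \frac{1}{65}\right) \left(-18\right) = 33 \left(19 + \frac{6}{5}\right) \left(-18\right) = 33 \cdot \frac{101}{5} \left(-18\right) = \frac{3333}{5} \left(-18\right) = - \frac{59994}{5}$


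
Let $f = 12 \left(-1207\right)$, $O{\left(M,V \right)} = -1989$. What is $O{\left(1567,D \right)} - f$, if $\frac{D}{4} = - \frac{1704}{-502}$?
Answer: $12495$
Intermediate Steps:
$D = \frac{3408}{251}$ ($D = 4 \left(- \frac{1704}{-502}\right) = 4 \left(\left(-1704\right) \left(- \frac{1}{502}\right)\right) = 4 \cdot \frac{852}{251} = \frac{3408}{251} \approx 13.578$)
$f = -14484$
$O{\left(1567,D \right)} - f = -1989 - -14484 = -1989 + 14484 = 12495$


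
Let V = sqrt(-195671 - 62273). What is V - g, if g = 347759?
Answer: -347759 + 2*I*sqrt(64486) ≈ -3.4776e+5 + 507.88*I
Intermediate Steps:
V = 2*I*sqrt(64486) (V = sqrt(-257944) = 2*I*sqrt(64486) ≈ 507.88*I)
V - g = 2*I*sqrt(64486) - 1*347759 = 2*I*sqrt(64486) - 347759 = -347759 + 2*I*sqrt(64486)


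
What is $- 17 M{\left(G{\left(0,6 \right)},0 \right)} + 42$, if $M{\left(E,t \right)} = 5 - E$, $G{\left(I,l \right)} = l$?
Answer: $59$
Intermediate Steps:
$- 17 M{\left(G{\left(0,6 \right)},0 \right)} + 42 = - 17 \left(5 - 6\right) + 42 = \left(-17\right) \left(-1\right) + 42 = 17 + 42 = 59$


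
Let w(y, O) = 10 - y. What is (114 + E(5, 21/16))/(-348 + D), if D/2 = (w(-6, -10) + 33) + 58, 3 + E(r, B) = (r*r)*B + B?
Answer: -1161/1072 ≈ -1.0830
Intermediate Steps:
E(r, B) = -3 + B + B*r² (E(r, B) = -3 + ((r*r)*B + B) = -3 + (r²*B + B) = -3 + (B*r² + B) = -3 + (B + B*r²) = -3 + B + B*r²)
D = 214 (D = 2*(((10 - 1*(-6)) + 33) + 58) = 2*(((10 + 6) + 33) + 58) = 2*((16 + 33) + 58) = 2*(49 + 58) = 2*107 = 214)
(114 + E(5, 21/16))/(-348 + D) = (114 + (-3 + 21/16 + (21/16)*5²))/(-348 + 214) = (114 + (-3 + 21*(1/16) + (21*(1/16))*25))/(-134) = (114 + (-3 + 21/16 + (21/16)*25))*(-1/134) = (114 + (-3 + 21/16 + 525/16))*(-1/134) = (114 + 249/8)*(-1/134) = (1161/8)*(-1/134) = -1161/1072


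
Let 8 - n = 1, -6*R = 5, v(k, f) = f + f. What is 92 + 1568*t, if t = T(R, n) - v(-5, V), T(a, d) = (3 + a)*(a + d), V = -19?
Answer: 725636/9 ≈ 80626.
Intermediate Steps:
v(k, f) = 2*f
R = -⅚ (R = -⅙*5 = -⅚ ≈ -0.83333)
n = 7 (n = 8 - 1*1 = 8 - 1 = 7)
t = 1849/36 (t = ((-⅚)² + 3*(-⅚) + 3*7 - ⅚*7) - 2*(-19) = (25/36 - 5/2 + 21 - 35/6) - 1*(-38) = 481/36 + 38 = 1849/36 ≈ 51.361)
92 + 1568*t = 92 + 1568*(1849/36) = 92 + 724808/9 = 725636/9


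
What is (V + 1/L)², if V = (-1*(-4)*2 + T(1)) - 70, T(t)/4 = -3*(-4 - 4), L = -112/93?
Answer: 13801225/12544 ≈ 1100.2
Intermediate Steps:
L = -112/93 (L = -112*1/93 = -112/93 ≈ -1.2043)
T(t) = 96 (T(t) = 4*(-3*(-4 - 4)) = 4*(-3*(-8)) = 4*24 = 96)
V = 34 (V = (-1*(-4)*2 + 96) - 70 = (4*2 + 96) - 70 = (8 + 96) - 70 = 104 - 70 = 34)
(V + 1/L)² = (34 + 1/(-112/93))² = (34 - 93/112)² = (3715/112)² = 13801225/12544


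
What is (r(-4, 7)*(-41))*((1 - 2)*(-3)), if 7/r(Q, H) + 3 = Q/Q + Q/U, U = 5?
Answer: 615/2 ≈ 307.50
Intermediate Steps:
r(Q, H) = 7/(-2 + Q/5) (r(Q, H) = 7/(-3 + (Q/Q + Q/5)) = 7/(-3 + (1 + Q*(⅕))) = 7/(-3 + (1 + Q/5)) = 7/(-2 + Q/5))
(r(-4, 7)*(-41))*((1 - 2)*(-3)) = ((35/(-10 - 4))*(-41))*((1 - 2)*(-3)) = ((35/(-14))*(-41))*(-1*(-3)) = ((35*(-1/14))*(-41))*3 = -5/2*(-41)*3 = (205/2)*3 = 615/2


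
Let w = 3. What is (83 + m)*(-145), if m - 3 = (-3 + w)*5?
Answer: -12470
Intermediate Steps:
m = 3 (m = 3 + (-3 + 3)*5 = 3 + 0*5 = 3 + 0 = 3)
(83 + m)*(-145) = (83 + 3)*(-145) = 86*(-145) = -12470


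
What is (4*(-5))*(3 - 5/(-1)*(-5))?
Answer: 440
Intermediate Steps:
(4*(-5))*(3 - 5/(-1)*(-5)) = -20*(3 - 5*(-1)*(-5)) = -20*(3 + 5*(-5)) = -20*(3 - 25) = -20*(-22) = 440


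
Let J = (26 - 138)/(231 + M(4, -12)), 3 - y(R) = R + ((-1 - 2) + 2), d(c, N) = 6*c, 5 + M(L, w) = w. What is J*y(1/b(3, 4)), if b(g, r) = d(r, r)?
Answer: -665/321 ≈ -2.0717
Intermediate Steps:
M(L, w) = -5 + w
b(g, r) = 6*r
y(R) = 4 - R (y(R) = 3 - (R + ((-1 - 2) + 2)) = 3 - (R + (-3 + 2)) = 3 - (R - 1) = 3 - (-1 + R) = 3 + (1 - R) = 4 - R)
J = -56/107 (J = (26 - 138)/(231 + (-5 - 12)) = -112/(231 - 17) = -112/214 = -112*1/214 = -56/107 ≈ -0.52336)
J*y(1/b(3, 4)) = -56*(4 - 1/(6*4))/107 = -56*(4 - 1/24)/107 = -56/107*95/24 = -665/321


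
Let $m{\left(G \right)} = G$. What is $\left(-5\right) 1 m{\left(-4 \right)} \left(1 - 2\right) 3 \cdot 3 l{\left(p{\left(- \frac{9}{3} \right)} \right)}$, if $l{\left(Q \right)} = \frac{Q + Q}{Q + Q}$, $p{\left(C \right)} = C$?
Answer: $-180$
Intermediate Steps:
$l{\left(Q \right)} = 1$ ($l{\left(Q \right)} = \frac{2 Q}{2 Q} = 2 Q \frac{1}{2 Q} = 1$)
$\left(-5\right) 1 m{\left(-4 \right)} \left(1 - 2\right) 3 \cdot 3 l{\left(p{\left(- \frac{9}{3} \right)} \right)} = \left(-5\right) 1 - 4 \left(1 - 2\right) 3 \cdot 3 \cdot 1 = - 5 - 4 \left(\left(-1\right) 3\right) 3 \cdot 1 = - 5 \left(-4\right) \left(-3\right) 3 \cdot 1 = - 5 \cdot 12 \cdot 3 \cdot 1 = \left(-5\right) 36 \cdot 1 = \left(-180\right) 1 = -180$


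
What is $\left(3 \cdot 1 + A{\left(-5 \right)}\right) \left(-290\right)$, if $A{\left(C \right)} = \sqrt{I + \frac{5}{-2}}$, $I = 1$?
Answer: $-870 - 145 i \sqrt{6} \approx -870.0 - 355.18 i$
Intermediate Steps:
$A{\left(C \right)} = \frac{i \sqrt{6}}{2}$ ($A{\left(C \right)} = \sqrt{1 + \frac{5}{-2}} = \sqrt{1 + 5 \left(- \frac{1}{2}\right)} = \sqrt{1 - \frac{5}{2}} = \sqrt{- \frac{3}{2}} = \frac{i \sqrt{6}}{2}$)
$\left(3 \cdot 1 + A{\left(-5 \right)}\right) \left(-290\right) = \left(3 \cdot 1 + \frac{i \sqrt{6}}{2}\right) \left(-290\right) = \left(3 + \frac{i \sqrt{6}}{2}\right) \left(-290\right) = -870 - 145 i \sqrt{6}$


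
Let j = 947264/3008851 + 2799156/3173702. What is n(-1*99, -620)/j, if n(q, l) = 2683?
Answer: 12810247019433283/5714288490542 ≈ 2241.8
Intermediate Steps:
j = 5714288490542/4774598218201 (j = 947264*(1/3008851) + 2799156*(1/3173702) = 947264/3008851 + 1399578/1586851 = 5714288490542/4774598218201 ≈ 1.1968)
n(-1*99, -620)/j = 2683/(5714288490542/4774598218201) = 2683*(4774598218201/5714288490542) = 12810247019433283/5714288490542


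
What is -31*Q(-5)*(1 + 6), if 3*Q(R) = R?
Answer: 1085/3 ≈ 361.67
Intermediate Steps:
Q(R) = R/3
-31*Q(-5)*(1 + 6) = -31*(⅓)*(-5)*(1 + 6) = -(-155)*7/3 = -31*(-35/3) = 1085/3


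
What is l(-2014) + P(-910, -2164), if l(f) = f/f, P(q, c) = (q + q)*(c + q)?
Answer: 5594681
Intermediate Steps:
P(q, c) = 2*q*(c + q) (P(q, c) = (2*q)*(c + q) = 2*q*(c + q))
l(f) = 1
l(-2014) + P(-910, -2164) = 1 + 2*(-910)*(-2164 - 910) = 1 + 2*(-910)*(-3074) = 1 + 5594680 = 5594681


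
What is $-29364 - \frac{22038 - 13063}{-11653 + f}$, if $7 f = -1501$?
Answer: $- \frac{2439263383}{83072} \approx -29363.0$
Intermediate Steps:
$f = - \frac{1501}{7}$ ($f = \frac{1}{7} \left(-1501\right) = - \frac{1501}{7} \approx -214.43$)
$-29364 - \frac{22038 - 13063}{-11653 + f} = -29364 - \frac{22038 - 13063}{-11653 - \frac{1501}{7}} = -29364 - \frac{8975}{- \frac{83072}{7}} = -29364 - 8975 \left(- \frac{7}{83072}\right) = -29364 - - \frac{62825}{83072} = -29364 + \frac{62825}{83072} = - \frac{2439263383}{83072}$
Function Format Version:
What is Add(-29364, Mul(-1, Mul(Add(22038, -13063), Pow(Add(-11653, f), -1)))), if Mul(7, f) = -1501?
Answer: Rational(-2439263383, 83072) ≈ -29363.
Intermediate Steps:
f = Rational(-1501, 7) (f = Mul(Rational(1, 7), -1501) = Rational(-1501, 7) ≈ -214.43)
Add(-29364, Mul(-1, Mul(Add(22038, -13063), Pow(Add(-11653, f), -1)))) = Add(-29364, Mul(-1, Mul(Add(22038, -13063), Pow(Add(-11653, Rational(-1501, 7)), -1)))) = Add(-29364, Mul(-1, Mul(8975, Pow(Rational(-83072, 7), -1)))) = Add(-29364, Mul(-1, Mul(8975, Rational(-7, 83072)))) = Add(-29364, Mul(-1, Rational(-62825, 83072))) = Add(-29364, Rational(62825, 83072)) = Rational(-2439263383, 83072)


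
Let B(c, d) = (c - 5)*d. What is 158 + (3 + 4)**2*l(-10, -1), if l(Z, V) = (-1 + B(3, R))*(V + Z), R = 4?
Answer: 5009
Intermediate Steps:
B(c, d) = d*(-5 + c) (B(c, d) = (-5 + c)*d = d*(-5 + c))
l(Z, V) = -9*V - 9*Z (l(Z, V) = (-1 + 4*(-5 + 3))*(V + Z) = (-1 + 4*(-2))*(V + Z) = (-1 - 8)*(V + Z) = -9*(V + Z) = -9*V - 9*Z)
158 + (3 + 4)**2*l(-10, -1) = 158 + (3 + 4)**2*(-9*(-1) - 9*(-10)) = 158 + 7**2*(9 + 90) = 158 + 49*99 = 158 + 4851 = 5009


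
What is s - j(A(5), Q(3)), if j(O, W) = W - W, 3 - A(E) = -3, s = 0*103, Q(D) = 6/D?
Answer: 0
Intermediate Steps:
s = 0
A(E) = 6 (A(E) = 3 - 1*(-3) = 3 + 3 = 6)
j(O, W) = 0
s - j(A(5), Q(3)) = 0 - 1*0 = 0 + 0 = 0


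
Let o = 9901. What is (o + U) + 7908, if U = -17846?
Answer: -37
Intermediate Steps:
(o + U) + 7908 = (9901 - 17846) + 7908 = -7945 + 7908 = -37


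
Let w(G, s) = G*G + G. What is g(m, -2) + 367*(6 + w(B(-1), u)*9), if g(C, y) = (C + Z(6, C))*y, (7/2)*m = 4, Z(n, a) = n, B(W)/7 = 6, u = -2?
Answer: 41771840/7 ≈ 5.9674e+6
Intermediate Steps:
B(W) = 42 (B(W) = 7*6 = 42)
m = 8/7 (m = (2/7)*4 = 8/7 ≈ 1.1429)
g(C, y) = y*(6 + C) (g(C, y) = (C + 6)*y = (6 + C)*y = y*(6 + C))
w(G, s) = G + G² (w(G, s) = G² + G = G + G²)
g(m, -2) + 367*(6 + w(B(-1), u)*9) = -2*(6 + 8/7) + 367*(6 + (42*(1 + 42))*9) = -2*50/7 + 367*(6 + (42*43)*9) = -100/7 + 367*(6 + 1806*9) = -100/7 + 367*(6 + 16254) = -100/7 + 367*16260 = -100/7 + 5967420 = 41771840/7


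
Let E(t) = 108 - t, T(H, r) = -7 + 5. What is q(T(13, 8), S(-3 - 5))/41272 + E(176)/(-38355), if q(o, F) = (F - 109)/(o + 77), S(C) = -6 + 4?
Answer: 13748653/7914937800 ≈ 0.0017371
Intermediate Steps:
T(H, r) = -2
S(C) = -2
q(o, F) = (-109 + F)/(77 + o)
q(T(13, 8), S(-3 - 5))/41272 + E(176)/(-38355) = ((-109 - 2)/(77 - 2))/41272 + (108 - 1*176)/(-38355) = (-111/75)*(1/41272) + (108 - 176)*(-1/38355) = ((1/75)*(-111))*(1/41272) - 68*(-1/38355) = -37/25*1/41272 + 68/38355 = -37/1031800 + 68/38355 = 13748653/7914937800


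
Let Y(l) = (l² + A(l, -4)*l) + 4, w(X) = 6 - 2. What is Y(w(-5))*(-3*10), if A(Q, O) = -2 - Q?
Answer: 120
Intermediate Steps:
w(X) = 4
Y(l) = 4 + l² + l*(-2 - l) (Y(l) = (l² + (-2 - l)*l) + 4 = (l² + l*(-2 - l)) + 4 = 4 + l² + l*(-2 - l))
Y(w(-5))*(-3*10) = (4 - 2*4)*(-3*10) = (4 - 8)*(-30) = -4*(-30) = 120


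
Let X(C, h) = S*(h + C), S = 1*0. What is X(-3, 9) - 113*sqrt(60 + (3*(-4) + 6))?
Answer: -339*sqrt(6) ≈ -830.38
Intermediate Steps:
S = 0
X(C, h) = 0 (X(C, h) = 0*(h + C) = 0*(C + h) = 0)
X(-3, 9) - 113*sqrt(60 + (3*(-4) + 6)) = 0 - 113*sqrt(60 + (3*(-4) + 6)) = 0 - 113*sqrt(60 + (-12 + 6)) = 0 - 113*sqrt(60 - 6) = 0 - 339*sqrt(6) = -339*sqrt(6)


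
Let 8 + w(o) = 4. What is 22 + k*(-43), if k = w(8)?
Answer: 194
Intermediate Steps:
w(o) = -4 (w(o) = -8 + 4 = -4)
k = -4
22 + k*(-43) = 22 - 4*(-43) = 22 + 172 = 194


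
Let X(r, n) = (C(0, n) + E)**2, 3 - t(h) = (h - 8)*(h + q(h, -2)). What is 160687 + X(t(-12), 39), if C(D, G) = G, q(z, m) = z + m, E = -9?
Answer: 161587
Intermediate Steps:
q(z, m) = m + z
t(h) = 3 - (-8 + h)*(-2 + 2*h) (t(h) = 3 - (h - 8)*(h + (-2 + h)) = 3 - (-8 + h)*(-2 + 2*h))
X(r, n) = (-9 + n)**2 (X(r, n) = (n - 9)**2 = (-9 + n)**2)
160687 + X(t(-12), 39) = 160687 + (-9 + 39)**2 = 160687 + 30**2 = 160687 + 900 = 161587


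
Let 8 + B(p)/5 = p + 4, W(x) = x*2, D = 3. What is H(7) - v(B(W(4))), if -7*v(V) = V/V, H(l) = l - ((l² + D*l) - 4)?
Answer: -412/7 ≈ -58.857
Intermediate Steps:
W(x) = 2*x
H(l) = 4 - l² - 2*l (H(l) = l - ((l² + 3*l) - 4) = l - (-4 + l² + 3*l) = l + (4 - l² - 3*l) = 4 - l² - 2*l)
B(p) = -20 + 5*p (B(p) = -40 + 5*(p + 4) = -40 + 5*(4 + p) = -40 + (20 + 5*p) = -20 + 5*p)
v(V) = -⅐ (v(V) = -V/(7*V) = -⅐*1 = -⅐)
H(7) - v(B(W(4))) = (4 - 1*7² - 2*7) - 1*(-⅐) = (4 - 1*49 - 14) + ⅐ = (4 - 49 - 14) + ⅐ = -59 + ⅐ = -412/7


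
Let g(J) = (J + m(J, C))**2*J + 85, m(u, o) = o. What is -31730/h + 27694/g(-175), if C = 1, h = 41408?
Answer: -84629557551/109694243360 ≈ -0.77150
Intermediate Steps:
g(J) = 85 + J*(1 + J)**2 (g(J) = (J + 1)**2*J + 85 = (1 + J)**2*J + 85 = J*(1 + J)**2 + 85 = 85 + J*(1 + J)**2)
-31730/h + 27694/g(-175) = -31730/41408 + 27694/(85 - 175*(1 - 175)**2) = -31730*1/41408 + 27694/(85 - 175*(-174)**2) = -15865/20704 + 27694/(85 - 175*30276) = -15865/20704 + 27694/(85 - 5298300) = -15865/20704 + 27694/(-5298215) = -15865/20704 + 27694*(-1/5298215) = -15865/20704 - 27694/5298215 = -84629557551/109694243360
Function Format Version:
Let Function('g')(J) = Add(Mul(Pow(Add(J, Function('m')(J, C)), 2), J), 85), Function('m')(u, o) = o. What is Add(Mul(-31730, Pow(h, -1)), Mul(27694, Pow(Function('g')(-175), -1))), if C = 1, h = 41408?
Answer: Rational(-84629557551, 109694243360) ≈ -0.77150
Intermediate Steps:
Function('g')(J) = Add(85, Mul(J, Pow(Add(1, J), 2))) (Function('g')(J) = Add(Mul(Pow(Add(J, 1), 2), J), 85) = Add(Mul(Pow(Add(1, J), 2), J), 85) = Add(Mul(J, Pow(Add(1, J), 2)), 85) = Add(85, Mul(J, Pow(Add(1, J), 2))))
Add(Mul(-31730, Pow(h, -1)), Mul(27694, Pow(Function('g')(-175), -1))) = Add(Mul(-31730, Pow(41408, -1)), Mul(27694, Pow(Add(85, Mul(-175, Pow(Add(1, -175), 2))), -1))) = Add(Mul(-31730, Rational(1, 41408)), Mul(27694, Pow(Add(85, Mul(-175, Pow(-174, 2))), -1))) = Add(Rational(-15865, 20704), Mul(27694, Pow(Add(85, Mul(-175, 30276)), -1))) = Add(Rational(-15865, 20704), Mul(27694, Pow(Add(85, -5298300), -1))) = Add(Rational(-15865, 20704), Mul(27694, Pow(-5298215, -1))) = Add(Rational(-15865, 20704), Mul(27694, Rational(-1, 5298215))) = Add(Rational(-15865, 20704), Rational(-27694, 5298215)) = Rational(-84629557551, 109694243360)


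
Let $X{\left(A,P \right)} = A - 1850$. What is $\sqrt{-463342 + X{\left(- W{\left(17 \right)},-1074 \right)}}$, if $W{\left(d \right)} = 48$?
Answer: $2 i \sqrt{116310} \approx 682.08 i$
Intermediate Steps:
$X{\left(A,P \right)} = -1850 + A$
$\sqrt{-463342 + X{\left(- W{\left(17 \right)},-1074 \right)}} = \sqrt{-463342 - 1898} = \sqrt{-465240} = 2 i \sqrt{116310}$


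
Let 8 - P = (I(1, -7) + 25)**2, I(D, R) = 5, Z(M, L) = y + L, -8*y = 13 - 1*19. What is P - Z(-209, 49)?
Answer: -3767/4 ≈ -941.75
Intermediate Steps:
y = 3/4 (y = -(13 - 1*19)/8 = -(13 - 19)/8 = -1/8*(-6) = 3/4 ≈ 0.75000)
Z(M, L) = 3/4 + L
P = -892 (P = 8 - (5 + 25)**2 = 8 - 1*30**2 = 8 - 1*900 = 8 - 900 = -892)
P - Z(-209, 49) = -892 - (3/4 + 49) = -892 - 1*199/4 = -892 - 199/4 = -3767/4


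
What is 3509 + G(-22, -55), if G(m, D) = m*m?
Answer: 3993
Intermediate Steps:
G(m, D) = m²
3509 + G(-22, -55) = 3509 + (-22)² = 3509 + 484 = 3993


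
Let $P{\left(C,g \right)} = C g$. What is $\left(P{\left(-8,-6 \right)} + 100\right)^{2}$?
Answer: $21904$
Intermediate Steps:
$\left(P{\left(-8,-6 \right)} + 100\right)^{2} = \left(\left(-8\right) \left(-6\right) + 100\right)^{2} = \left(48 + 100\right)^{2} = 148^{2} = 21904$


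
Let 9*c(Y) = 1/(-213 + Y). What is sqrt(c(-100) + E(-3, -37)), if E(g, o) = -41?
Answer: I*sqrt(36150874)/939 ≈ 6.4032*I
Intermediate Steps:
c(Y) = 1/(9*(-213 + Y))
sqrt(c(-100) + E(-3, -37)) = sqrt(1/(9*(-213 - 100)) - 41) = sqrt((1/9)/(-313) - 41) = sqrt((1/9)*(-1/313) - 41) = sqrt(-1/2817 - 41) = sqrt(-115498/2817) = I*sqrt(36150874)/939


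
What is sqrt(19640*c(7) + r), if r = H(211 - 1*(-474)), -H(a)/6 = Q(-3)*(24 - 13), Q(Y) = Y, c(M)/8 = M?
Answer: sqrt(1100038) ≈ 1048.8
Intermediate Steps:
c(M) = 8*M
H(a) = 198 (H(a) = -(-18)*(24 - 13) = -(-18)*11 = -6*(-33) = 198)
r = 198
sqrt(19640*c(7) + r) = sqrt(19640*(8*7) + 198) = sqrt(19640*56 + 198) = sqrt(1099840 + 198) = sqrt(1100038)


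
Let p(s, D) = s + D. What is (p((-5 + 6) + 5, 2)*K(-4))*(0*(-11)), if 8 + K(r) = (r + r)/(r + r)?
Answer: 0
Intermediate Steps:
p(s, D) = D + s
K(r) = -7 (K(r) = -8 + (r + r)/(r + r) = -8 + (2*r)/((2*r)) = -8 + (2*r)*(1/(2*r)) = -8 + 1 = -7)
(p((-5 + 6) + 5, 2)*K(-4))*(0*(-11)) = ((2 + ((-5 + 6) + 5))*(-7))*(0*(-11)) = ((2 + (1 + 5))*(-7))*0 = ((2 + 6)*(-7))*0 = (8*(-7))*0 = -56*0 = 0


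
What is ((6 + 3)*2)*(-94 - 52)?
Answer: -2628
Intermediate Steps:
((6 + 3)*2)*(-94 - 52) = (9*2)*(-146) = 18*(-146) = -2628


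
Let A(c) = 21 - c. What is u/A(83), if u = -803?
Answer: 803/62 ≈ 12.952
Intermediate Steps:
u/A(83) = -803/(21 - 1*83) = -803/(21 - 83) = -803/(-62) = -803*(-1/62) = 803/62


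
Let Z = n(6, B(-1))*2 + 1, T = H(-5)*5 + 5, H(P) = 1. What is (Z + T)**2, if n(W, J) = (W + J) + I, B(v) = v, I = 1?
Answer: 529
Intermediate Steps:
n(W, J) = 1 + J + W (n(W, J) = (W + J) + 1 = (J + W) + 1 = 1 + J + W)
T = 10 (T = 1*5 + 5 = 5 + 5 = 10)
Z = 13 (Z = (1 - 1 + 6)*2 + 1 = 6*2 + 1 = 12 + 1 = 13)
(Z + T)**2 = (13 + 10)**2 = 23**2 = 529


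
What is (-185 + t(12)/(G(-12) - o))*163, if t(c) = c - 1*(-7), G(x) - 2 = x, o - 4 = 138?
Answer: -241403/8 ≈ -30175.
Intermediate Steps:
o = 142 (o = 4 + 138 = 142)
G(x) = 2 + x
t(c) = 7 + c (t(c) = c + 7 = 7 + c)
(-185 + t(12)/(G(-12) - o))*163 = (-185 + (7 + 12)/((2 - 12) - 1*142))*163 = (-185 + 19/(-10 - 142))*163 = (-185 + 19/(-152))*163 = (-185 + 19*(-1/152))*163 = (-185 - 1/8)*163 = -1481/8*163 = -241403/8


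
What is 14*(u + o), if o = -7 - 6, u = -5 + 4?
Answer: -196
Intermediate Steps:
u = -1
o = -13
14*(u + o) = 14*(-1 - 13) = 14*(-14) = -196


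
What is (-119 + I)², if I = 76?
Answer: 1849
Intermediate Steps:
(-119 + I)² = (-119 + 76)² = (-43)² = 1849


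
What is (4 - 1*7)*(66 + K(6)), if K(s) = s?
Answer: -216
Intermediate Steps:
(4 - 1*7)*(66 + K(6)) = (4 - 1*7)*(66 + 6) = (4 - 7)*72 = -3*72 = -216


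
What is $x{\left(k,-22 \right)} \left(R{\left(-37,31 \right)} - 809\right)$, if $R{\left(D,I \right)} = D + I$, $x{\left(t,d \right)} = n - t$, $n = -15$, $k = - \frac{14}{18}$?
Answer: $\frac{104320}{9} \approx 11591.0$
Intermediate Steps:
$k = - \frac{7}{9}$ ($k = \left(-14\right) \frac{1}{18} = - \frac{7}{9} \approx -0.77778$)
$x{\left(t,d \right)} = -15 - t$
$x{\left(k,-22 \right)} \left(R{\left(-37,31 \right)} - 809\right) = \left(-15 - - \frac{7}{9}\right) \left(\left(-37 + 31\right) - 809\right) = \left(-15 + \frac{7}{9}\right) \left(-6 - 809\right) = \left(- \frac{128}{9}\right) \left(-815\right) = \frac{104320}{9}$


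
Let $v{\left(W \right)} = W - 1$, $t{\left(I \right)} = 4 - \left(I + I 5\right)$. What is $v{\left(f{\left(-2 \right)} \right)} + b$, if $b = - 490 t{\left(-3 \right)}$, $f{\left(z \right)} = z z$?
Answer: $-10777$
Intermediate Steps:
$f{\left(z \right)} = z^{2}$
$t{\left(I \right)} = 4 - 6 I$ ($t{\left(I \right)} = 4 - \left(I + 5 I\right) = 4 - 6 I$)
$v{\left(W \right)} = -1 + W$ ($v{\left(W \right)} = W - 1 = -1 + W$)
$b = -10780$ ($b = - 490 \left(4 - -18\right) = - 490 \left(4 + 18\right) = \left(-490\right) 22 = -10780$)
$v{\left(f{\left(-2 \right)} \right)} + b = \left(-1 + \left(-2\right)^{2}\right) - 10780 = \left(-1 + 4\right) - 10780 = 3 - 10780 = -10777$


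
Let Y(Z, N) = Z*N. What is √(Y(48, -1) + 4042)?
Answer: √3994 ≈ 63.198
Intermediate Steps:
Y(Z, N) = N*Z
√(Y(48, -1) + 4042) = √(-1*48 + 4042) = √(-48 + 4042) = √3994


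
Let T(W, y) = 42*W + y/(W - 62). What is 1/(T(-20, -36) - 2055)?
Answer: -41/118677 ≈ -0.00034548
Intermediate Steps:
T(W, y) = 42*W + y/(-62 + W)
1/(T(-20, -36) - 2055) = 1/((-36 - 2604*(-20) + 42*(-20)²)/(-62 - 20) - 2055) = 1/((-36 + 52080 + 42*400)/(-82) - 2055) = 1/(-(-36 + 52080 + 16800)/82 - 2055) = 1/(-1/82*68844 - 2055) = 1/(-34422/41 - 2055) = 1/(-118677/41) = -41/118677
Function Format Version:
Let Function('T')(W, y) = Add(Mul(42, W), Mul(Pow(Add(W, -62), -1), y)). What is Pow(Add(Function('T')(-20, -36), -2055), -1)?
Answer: Rational(-41, 118677) ≈ -0.00034548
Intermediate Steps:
Function('T')(W, y) = Add(Mul(42, W), Mul(y, Pow(Add(-62, W), -1))) (Function('T')(W, y) = Add(Mul(42, W), Mul(Pow(Add(-62, W), -1), y)) = Add(Mul(42, W), Mul(y, Pow(Add(-62, W), -1))))
Pow(Add(Function('T')(-20, -36), -2055), -1) = Pow(Add(Mul(Pow(Add(-62, -20), -1), Add(-36, Mul(-2604, -20), Mul(42, Pow(-20, 2)))), -2055), -1) = Pow(Add(Mul(Pow(-82, -1), Add(-36, 52080, Mul(42, 400))), -2055), -1) = Pow(Add(Mul(Rational(-1, 82), Add(-36, 52080, 16800)), -2055), -1) = Pow(Add(Mul(Rational(-1, 82), 68844), -2055), -1) = Pow(Add(Rational(-34422, 41), -2055), -1) = Pow(Rational(-118677, 41), -1) = Rational(-41, 118677)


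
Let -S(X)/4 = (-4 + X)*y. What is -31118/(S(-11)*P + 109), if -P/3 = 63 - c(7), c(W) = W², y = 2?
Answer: 31118/4931 ≈ 6.3107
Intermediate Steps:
S(X) = 32 - 8*X (S(X) = -4*(-4 + X)*2 = -4*(-8 + 2*X) = 32 - 8*X)
P = -42 (P = -3*(63 - 1*7²) = -3*(63 - 1*49) = -3*(63 - 49) = -3*14 = -42)
-31118/(S(-11)*P + 109) = -31118/((32 - 8*(-11))*(-42) + 109) = -31118/((32 + 88)*(-42) + 109) = -31118/(120*(-42) + 109) = -31118/(-5040 + 109) = -31118/(-4931) = -31118*(-1/4931) = 31118/4931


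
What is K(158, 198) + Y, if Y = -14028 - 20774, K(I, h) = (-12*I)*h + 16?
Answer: -410194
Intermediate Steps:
K(I, h) = 16 - 12*I*h (K(I, h) = -12*I*h + 16 = 16 - 12*I*h)
Y = -34802
K(158, 198) + Y = (16 - 12*158*198) - 34802 = (16 - 375408) - 34802 = -375392 - 34802 = -410194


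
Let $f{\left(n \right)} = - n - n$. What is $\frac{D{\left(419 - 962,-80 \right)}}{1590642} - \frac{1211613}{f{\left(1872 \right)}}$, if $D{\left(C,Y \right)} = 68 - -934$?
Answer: $\frac{915121689}{2827808} \approx 323.62$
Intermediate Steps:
$f{\left(n \right)} = - 2 n$
$D{\left(C,Y \right)} = 1002$ ($D{\left(C,Y \right)} = 68 + 934 = 1002$)
$\frac{D{\left(419 - 962,-80 \right)}}{1590642} - \frac{1211613}{f{\left(1872 \right)}} = \frac{1002}{1590642} - \frac{1211613}{\left(-2\right) 1872} = 1002 \cdot \frac{1}{1590642} - \frac{1211613}{-3744} = \frac{167}{265107} - - \frac{31067}{96} = \frac{167}{265107} + \frac{31067}{96} = \frac{915121689}{2827808}$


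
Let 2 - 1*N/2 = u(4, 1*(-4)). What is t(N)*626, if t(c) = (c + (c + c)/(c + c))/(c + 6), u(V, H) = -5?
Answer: 939/2 ≈ 469.50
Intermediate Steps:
N = 14 (N = 4 - 2*(-5) = 4 + 10 = 14)
t(c) = (1 + c)/(6 + c) (t(c) = (c + (2*c)/((2*c)))/(6 + c) = (c + (2*c)*(1/(2*c)))/(6 + c) = (c + 1)/(6 + c) = (1 + c)/(6 + c))
t(N)*626 = ((1 + 14)/(6 + 14))*626 = (15/20)*626 = ((1/20)*15)*626 = (¾)*626 = 939/2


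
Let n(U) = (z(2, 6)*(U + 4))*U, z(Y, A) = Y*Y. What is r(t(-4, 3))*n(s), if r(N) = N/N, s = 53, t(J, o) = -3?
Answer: 12084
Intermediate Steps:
z(Y, A) = Y²
r(N) = 1
n(U) = U*(16 + 4*U) (n(U) = (2²*(U + 4))*U = (4*(4 + U))*U = (16 + 4*U)*U = U*(16 + 4*U))
r(t(-4, 3))*n(s) = 1*(4*53*(4 + 53)) = 1*(4*53*57) = 1*12084 = 12084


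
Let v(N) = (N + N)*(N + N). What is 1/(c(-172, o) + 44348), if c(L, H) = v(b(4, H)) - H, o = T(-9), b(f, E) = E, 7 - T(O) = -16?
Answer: 1/46441 ≈ 2.1533e-5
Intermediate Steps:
T(O) = 23 (T(O) = 7 - 1*(-16) = 7 + 16 = 23)
v(N) = 4*N² (v(N) = (2*N)*(2*N) = 4*N²)
o = 23
c(L, H) = -H + 4*H² (c(L, H) = 4*H² - H = -H + 4*H²)
1/(c(-172, o) + 44348) = 1/(23*(-1 + 4*23) + 44348) = 1/(23*(-1 + 92) + 44348) = 1/(23*91 + 44348) = 1/(2093 + 44348) = 1/46441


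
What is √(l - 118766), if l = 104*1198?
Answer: √5826 ≈ 76.328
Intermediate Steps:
l = 124592
√(l - 118766) = √(124592 - 118766) = √5826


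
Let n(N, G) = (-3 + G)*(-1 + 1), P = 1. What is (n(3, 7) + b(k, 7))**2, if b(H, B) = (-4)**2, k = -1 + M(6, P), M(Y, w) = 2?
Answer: 256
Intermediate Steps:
n(N, G) = 0 (n(N, G) = (-3 + G)*0 = 0)
k = 1 (k = -1 + 2 = 1)
b(H, B) = 16
(n(3, 7) + b(k, 7))**2 = (0 + 16)**2 = 16**2 = 256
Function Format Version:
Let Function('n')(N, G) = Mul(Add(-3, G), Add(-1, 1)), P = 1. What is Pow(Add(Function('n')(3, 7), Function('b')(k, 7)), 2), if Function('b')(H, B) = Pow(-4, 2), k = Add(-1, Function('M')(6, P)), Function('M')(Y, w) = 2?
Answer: 256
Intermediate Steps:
Function('n')(N, G) = 0 (Function('n')(N, G) = Mul(Add(-3, G), 0) = 0)
k = 1 (k = Add(-1, 2) = 1)
Function('b')(H, B) = 16
Pow(Add(Function('n')(3, 7), Function('b')(k, 7)), 2) = Pow(Add(0, 16), 2) = Pow(16, 2) = 256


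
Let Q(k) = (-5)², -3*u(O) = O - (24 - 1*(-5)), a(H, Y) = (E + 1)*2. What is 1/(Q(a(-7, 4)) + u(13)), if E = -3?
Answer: 3/91 ≈ 0.032967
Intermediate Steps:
a(H, Y) = -4 (a(H, Y) = (-3 + 1)*2 = -2*2 = -4)
u(O) = 29/3 - O/3 (u(O) = -(O - (24 - 1*(-5)))/3 = -(O - (24 + 5))/3 = -(O - 1*29)/3 = -(O - 29)/3 = -(-29 + O)/3 = 29/3 - O/3)
Q(k) = 25
1/(Q(a(-7, 4)) + u(13)) = 1/(25 + (29/3 - ⅓*13)) = 1/(25 + (29/3 - 13/3)) = 1/(25 + 16/3) = 1/(91/3) = 3/91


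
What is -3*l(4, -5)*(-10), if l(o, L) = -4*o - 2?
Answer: -540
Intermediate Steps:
l(o, L) = -2 - 4*o
-3*l(4, -5)*(-10) = -3*(-2 - 4*4)*(-10) = -3*(-2 - 16)*(-10) = -3*(-18)*(-10) = 54*(-10) = -540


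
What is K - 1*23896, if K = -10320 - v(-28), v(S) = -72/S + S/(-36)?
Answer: -2155819/63 ≈ -34219.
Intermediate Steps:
v(S) = -72/S - S/36 (v(S) = -72/S + S*(-1/36) = -72/S - S/36)
K = -650371/63 (K = -10320 - (-72/(-28) - 1/36*(-28)) = -10320 - (-72*(-1/28) + 7/9) = -10320 - (18/7 + 7/9) = -10320 - 1*211/63 = -10320 - 211/63 = -650371/63 ≈ -10323.)
K - 1*23896 = -650371/63 - 1*23896 = -650371/63 - 23896 = -2155819/63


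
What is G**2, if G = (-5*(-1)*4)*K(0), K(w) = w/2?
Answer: 0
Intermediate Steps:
K(w) = w/2 (K(w) = w*(1/2) = w/2)
G = 0 (G = (-5*(-1)*4)*((1/2)*0) = (5*4)*0 = 20*0 = 0)
G**2 = 0**2 = 0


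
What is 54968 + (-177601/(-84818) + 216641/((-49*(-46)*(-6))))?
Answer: 31518322531681/573539316 ≈ 54954.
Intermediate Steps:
54968 + (-177601/(-84818) + 216641/((-49*(-46)*(-6)))) = 54968 + (-177601*(-1/84818) + 216641/((2254*(-6)))) = 54968 + (177601/84818 + 216641/(-13524)) = 54968 + (177601/84818 + 216641*(-1/13524)) = 54968 + (177601/84818 - 216641/13524) = 54968 - 7986590207/573539316 = 31518322531681/573539316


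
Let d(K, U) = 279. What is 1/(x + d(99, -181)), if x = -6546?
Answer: -1/6267 ≈ -0.00015957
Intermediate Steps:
1/(x + d(99, -181)) = 1/(-6546 + 279) = 1/(-6267) = -1/6267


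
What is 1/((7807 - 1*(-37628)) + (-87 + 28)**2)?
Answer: 1/48916 ≈ 2.0443e-5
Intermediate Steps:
1/((7807 - 1*(-37628)) + (-87 + 28)**2) = 1/((7807 + 37628) + (-59)**2) = 1/(45435 + 3481) = 1/48916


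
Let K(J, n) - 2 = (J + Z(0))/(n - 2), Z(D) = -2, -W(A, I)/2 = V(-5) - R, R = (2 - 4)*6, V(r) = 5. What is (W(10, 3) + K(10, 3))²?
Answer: 576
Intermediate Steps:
R = -12 (R = -2*6 = -12)
W(A, I) = -34 (W(A, I) = -2*(5 - 1*(-12)) = -2*(5 + 12) = -2*17 = -34)
K(J, n) = 2 + (-2 + J)/(-2 + n) (K(J, n) = 2 + (J - 2)/(n - 2) = 2 + (-2 + J)/(-2 + n))
(W(10, 3) + K(10, 3))² = (-34 + (-6 + 10 + 2*3)/(-2 + 3))² = (-34 + (-6 + 10 + 6)/1)² = (-34 + 1*10)² = (-34 + 10)² = (-24)² = 576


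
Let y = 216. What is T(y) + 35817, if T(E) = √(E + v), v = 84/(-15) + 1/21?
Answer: 35817 + √2320185/105 ≈ 35832.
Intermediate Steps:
v = -583/105 (v = 84*(-1/15) + 1*(1/21) = -28/5 + 1/21 = -583/105 ≈ -5.5524)
T(E) = √(-583/105 + E) (T(E) = √(E - 583/105) = √(-583/105 + E))
T(y) + 35817 = √(-61215 + 11025*216)/105 + 35817 = √(-61215 + 2381400)/105 + 35817 = √2320185/105 + 35817 = 35817 + √2320185/105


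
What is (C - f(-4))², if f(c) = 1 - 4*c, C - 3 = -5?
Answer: 361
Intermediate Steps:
C = -2 (C = 3 - 5 = -2)
(C - f(-4))² = (-2 - (1 - 4*(-4)))² = (-2 - (1 + 16))² = (-2 - 1*17)² = (-2 - 17)² = (-19)² = 361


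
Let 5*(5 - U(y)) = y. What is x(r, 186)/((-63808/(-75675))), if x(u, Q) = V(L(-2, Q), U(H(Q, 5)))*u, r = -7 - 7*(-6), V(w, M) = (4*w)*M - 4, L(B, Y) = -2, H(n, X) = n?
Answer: 167922825/15952 ≈ 10527.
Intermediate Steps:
U(y) = 5 - y/5
V(w, M) = -4 + 4*M*w (V(w, M) = 4*M*w - 4 = -4 + 4*M*w)
r = 35 (r = -7 + 42 = 35)
x(u, Q) = u*(-44 + 8*Q/5) (x(u, Q) = (-4 + 4*(5 - Q/5)*(-2))*u = (-4 + (-40 + 8*Q/5))*u = (-44 + 8*Q/5)*u = u*(-44 + 8*Q/5))
x(r, 186)/((-63808/(-75675))) = ((4/5)*35*(-55 + 2*186))/((-63808/(-75675))) = ((4/5)*35*(-55 + 372))/((-63808*(-1/75675))) = ((4/5)*35*317)/(63808/75675) = 8876*(75675/63808) = 167922825/15952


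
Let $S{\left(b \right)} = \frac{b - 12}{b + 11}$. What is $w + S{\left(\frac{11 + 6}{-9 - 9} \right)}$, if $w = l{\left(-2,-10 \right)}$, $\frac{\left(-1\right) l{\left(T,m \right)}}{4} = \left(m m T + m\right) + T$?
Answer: $\frac{153255}{181} \approx 846.71$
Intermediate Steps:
$S{\left(b \right)} = \frac{-12 + b}{11 + b}$
$l{\left(T,m \right)} = - 4 T - 4 m - 4 T m^{2}$ ($l{\left(T,m \right)} = - 4 \left(\left(m m T + m\right) + T\right) = - 4 \left(\left(m^{2} T + m\right) + T\right) = - 4 \left(\left(T m^{2} + m\right) + T\right) = - 4 \left(\left(m + T m^{2}\right) + T\right) = - 4 \left(T + m + T m^{2}\right) = - 4 T - 4 m - 4 T m^{2}$)
$w = 848$ ($w = \left(-4\right) \left(-2\right) - -40 - - 8 \left(-10\right)^{2} = 8 + 40 - \left(-8\right) 100 = 8 + 40 + 800 = 848$)
$w + S{\left(\frac{11 + 6}{-9 - 9} \right)} = 848 + \frac{-12 + \frac{11 + 6}{-9 - 9}}{11 + \frac{11 + 6}{-9 - 9}} = 848 + \frac{-12 + \frac{17}{-18}}{11 + \frac{17}{-18}} = 848 + \frac{-12 + 17 \left(- \frac{1}{18}\right)}{11 + 17 \left(- \frac{1}{18}\right)} = 848 + \frac{-12 - \frac{17}{18}}{11 - \frac{17}{18}} = 848 + \frac{1}{\frac{181}{18}} \left(- \frac{233}{18}\right) = 848 + \frac{18}{181} \left(- \frac{233}{18}\right) = 848 - \frac{233}{181} = \frac{153255}{181}$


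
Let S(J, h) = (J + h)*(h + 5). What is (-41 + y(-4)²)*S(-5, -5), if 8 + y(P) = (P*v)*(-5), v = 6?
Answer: 0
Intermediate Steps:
y(P) = -8 - 30*P (y(P) = -8 + (P*6)*(-5) = -8 + (6*P)*(-5) = -8 - 30*P)
S(J, h) = (5 + h)*(J + h) (S(J, h) = (J + h)*(5 + h) = (5 + h)*(J + h))
(-41 + y(-4)²)*S(-5, -5) = (-41 + (-8 - 30*(-4))²)*((-5)² + 5*(-5) + 5*(-5) - 5*(-5)) = (-41 + (-8 + 120)²)*(25 - 25 - 25 + 25) = (-41 + 112²)*0 = (-41 + 12544)*0 = 12503*0 = 0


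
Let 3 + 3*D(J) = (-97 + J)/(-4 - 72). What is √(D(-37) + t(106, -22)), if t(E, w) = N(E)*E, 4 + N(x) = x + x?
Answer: 5*√11461218/114 ≈ 148.48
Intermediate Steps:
N(x) = -4 + 2*x (N(x) = -4 + (x + x) = -4 + 2*x)
t(E, w) = E*(-4 + 2*E) (t(E, w) = (-4 + 2*E)*E = E*(-4 + 2*E))
D(J) = -131/228 - J/228 (D(J) = -1 + ((-97 + J)/(-4 - 72))/3 = -1 + ((-97 + J)/(-76))/3 = -1 + ((-97 + J)*(-1/76))/3 = -1 + (97/76 - J/76)/3 = -1 + (97/228 - J/228) = -131/228 - J/228)
√(D(-37) + t(106, -22)) = √((-131/228 - 1/228*(-37)) + 2*106*(-2 + 106)) = √((-131/228 + 37/228) + 2*106*104) = √(-47/114 + 22048) = √(2513425/114) = 5*√11461218/114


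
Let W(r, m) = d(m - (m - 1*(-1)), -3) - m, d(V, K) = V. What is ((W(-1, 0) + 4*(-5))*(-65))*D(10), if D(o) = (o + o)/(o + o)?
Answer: 1365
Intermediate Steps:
D(o) = 1 (D(o) = (2*o)/((2*o)) = (2*o)*(1/(2*o)) = 1)
W(r, m) = -1 - m (W(r, m) = (m - (m - 1*(-1))) - m = (m - (m + 1)) - m = (m - (1 + m)) - m = (m + (-1 - m)) - m = -1 - m)
((W(-1, 0) + 4*(-5))*(-65))*D(10) = (((-1 - 1*0) + 4*(-5))*(-65))*1 = (((-1 + 0) - 20)*(-65))*1 = ((-1 - 20)*(-65))*1 = -21*(-65)*1 = 1365*1 = 1365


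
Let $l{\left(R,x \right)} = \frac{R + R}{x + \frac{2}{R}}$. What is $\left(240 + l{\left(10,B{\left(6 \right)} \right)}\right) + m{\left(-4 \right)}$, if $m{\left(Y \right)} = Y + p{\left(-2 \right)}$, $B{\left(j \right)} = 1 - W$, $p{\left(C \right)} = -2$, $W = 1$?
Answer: $334$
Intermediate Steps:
$B{\left(j \right)} = 0$ ($B{\left(j \right)} = 1 - 1 = 0$)
$m{\left(Y \right)} = -2 + Y$ ($m{\left(Y \right)} = Y - 2 = -2 + Y$)
$l{\left(R,x \right)} = \frac{2 R}{x + \frac{2}{R}}$
$\left(240 + l{\left(10,B{\left(6 \right)} \right)}\right) + m{\left(-4 \right)} = \left(240 + \frac{2 \cdot 10^{2}}{2 + 10 \cdot 0}\right) - 6 = \left(240 + 2 \cdot 100 \frac{1}{2 + 0}\right) - 6 = \left(240 + 2 \cdot 100 \cdot \frac{1}{2}\right) - 6 = \left(240 + 100\right) - 6 = 340 - 6 = 334$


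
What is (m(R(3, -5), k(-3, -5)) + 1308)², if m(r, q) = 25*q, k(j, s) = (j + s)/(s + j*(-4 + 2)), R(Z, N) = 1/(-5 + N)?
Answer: 1227664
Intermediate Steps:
k(j, s) = (j + s)/(s - 2*j) (k(j, s) = (j + s)/(s + j*(-2)) = (j + s)/(s - 2*j))
(m(R(3, -5), k(-3, -5)) + 1308)² = (25*((-3 - 5)/(-5 - 2*(-3))) + 1308)² = (25*(-8/(-5 + 6)) + 1308)² = (25*(-8/1) + 1308)² = (25*(1*(-8)) + 1308)² = (25*(-8) + 1308)² = (-200 + 1308)² = 1108² = 1227664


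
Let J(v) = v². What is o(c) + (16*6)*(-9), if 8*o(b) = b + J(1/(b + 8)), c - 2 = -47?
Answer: -2381033/2738 ≈ -869.63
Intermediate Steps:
c = -45 (c = 2 - 47 = -45)
o(b) = b/8 + 1/(8*(8 + b)²) (o(b) = (b + (1/(b + 8))²)/8 = (b + (1/(8 + b))²)/8 = (b + (8 + b)⁻²)/8 = b/8 + 1/(8*(8 + b)²))
o(c) + (16*6)*(-9) = ((⅛)*(-45) + 1/(8*(8 - 45)²)) + (16*6)*(-9) = (-45/8 + (⅛)/(-37)²) + 96*(-9) = (-45/8 + (⅛)*(1/1369)) - 864 = (-45/8 + 1/10952) - 864 = -15401/2738 - 864 = -2381033/2738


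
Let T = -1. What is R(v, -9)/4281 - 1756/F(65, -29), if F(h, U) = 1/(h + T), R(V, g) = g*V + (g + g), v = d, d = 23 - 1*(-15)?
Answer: -160372088/1427 ≈ -1.1238e+5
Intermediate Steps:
d = 38 (d = 23 + 15 = 38)
v = 38
R(V, g) = 2*g + V*g (R(V, g) = V*g + 2*g = 2*g + V*g)
F(h, U) = 1/(-1 + h) (F(h, U) = 1/(h - 1) = 1/(-1 + h))
R(v, -9)/4281 - 1756/F(65, -29) = -9*(2 + 38)/4281 - 1756/(1/(-1 + 65)) = -9*40*(1/4281) - 1756/(1/64) = -360*1/4281 - 1756/1/64 = -120/1427 - 1756*64 = -120/1427 - 112384 = -160372088/1427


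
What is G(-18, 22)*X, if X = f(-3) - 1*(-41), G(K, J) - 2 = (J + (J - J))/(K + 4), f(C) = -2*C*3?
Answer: 177/7 ≈ 25.286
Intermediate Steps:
f(C) = -6*C
G(K, J) = 2 + J/(4 + K) (G(K, J) = 2 + (J + (J - J))/(K + 4) = 2 + (J + 0)/(4 + K) = 2 + J/(4 + K))
X = 59 (X = -6*(-3) - 1*(-41) = 18 + 41 = 59)
G(-18, 22)*X = ((8 + 22 + 2*(-18))/(4 - 18))*59 = ((8 + 22 - 36)/(-14))*59 = -1/14*(-6)*59 = (3/7)*59 = 177/7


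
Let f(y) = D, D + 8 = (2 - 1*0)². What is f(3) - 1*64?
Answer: -68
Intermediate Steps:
D = -4 (D = -8 + (2 - 1*0)² = -8 + (2 + 0)² = -8 + 2² = -8 + 4 = -4)
f(y) = -4
f(3) - 1*64 = -4 - 1*64 = -4 - 64 = -68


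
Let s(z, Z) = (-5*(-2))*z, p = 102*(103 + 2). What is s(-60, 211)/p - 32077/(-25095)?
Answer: 24829/20315 ≈ 1.2222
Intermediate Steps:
p = 10710 (p = 102*105 = 10710)
s(z, Z) = 10*z
s(-60, 211)/p - 32077/(-25095) = (10*(-60))/10710 - 32077/(-25095) = -600*1/10710 - 32077*(-1/25095) = -20/357 + 32077/25095 = 24829/20315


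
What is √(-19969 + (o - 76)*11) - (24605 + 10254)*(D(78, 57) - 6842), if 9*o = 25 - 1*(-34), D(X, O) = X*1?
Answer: 235786276 + 2*I*√46649/3 ≈ 2.3579e+8 + 143.99*I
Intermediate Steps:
D(X, O) = X
o = 59/9 (o = (25 - 1*(-34))/9 = (25 + 34)/9 = (⅑)*59 = 59/9 ≈ 6.5556)
√(-19969 + (o - 76)*11) - (24605 + 10254)*(D(78, 57) - 6842) = √(-19969 + (59/9 - 76)*11) - (24605 + 10254)*(78 - 6842) = √(-19969 - 625/9*11) - 34859*(-6764) = √(-19969 - 6875/9) - 1*(-235786276) = √(-186596/9) + 235786276 = 2*I*√46649/3 + 235786276 = 235786276 + 2*I*√46649/3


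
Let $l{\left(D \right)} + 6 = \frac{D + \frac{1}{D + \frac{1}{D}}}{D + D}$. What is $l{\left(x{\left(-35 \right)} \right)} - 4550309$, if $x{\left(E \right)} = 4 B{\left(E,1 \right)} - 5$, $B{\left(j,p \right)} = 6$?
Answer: $- \frac{3294427697}{724} \approx -4.5503 \cdot 10^{6}$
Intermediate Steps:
$x{\left(E \right)} = 19$ ($x{\left(E \right)} = 4 \cdot 6 - 5 = 24 - 5 = 19$)
$l{\left(D \right)} = -6 + \frac{D + \frac{1}{D + \frac{1}{D}}}{2 D}$ ($l{\left(D \right)} = -6 + \frac{D + \frac{1}{D + \frac{1}{D}}}{D + D} = -6 + \frac{D + \frac{1}{D + \frac{1}{D}}}{2 D}$)
$l{\left(x{\left(-35 \right)} \right)} - 4550309 = \frac{-10 - 11 \cdot 19^{2}}{2 \left(1 + 19^{2}\right)} - 4550309 = \frac{-10 - 3971}{2 \left(1 + 361\right)} - 4550309 = \frac{-10 - 3971}{2 \cdot 362} - 4550309 = \frac{1}{2} \cdot \frac{1}{362} \left(-3981\right) - 4550309 = - \frac{3981}{724} - 4550309 = - \frac{3294427697}{724}$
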